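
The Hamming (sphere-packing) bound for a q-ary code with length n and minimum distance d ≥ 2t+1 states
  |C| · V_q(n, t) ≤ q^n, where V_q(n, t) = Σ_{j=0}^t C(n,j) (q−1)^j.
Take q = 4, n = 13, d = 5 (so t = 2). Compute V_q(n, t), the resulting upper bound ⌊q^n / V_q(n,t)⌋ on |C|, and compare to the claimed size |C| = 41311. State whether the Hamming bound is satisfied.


V_q(n, t) = 742, q^n = 67108864, Hamming bound = 90443, |C| = 41311 ≤ bound (satisfied).

Step 1: Compute V_q(n, t) = Σ_{j=0}^2 C(n, j) (q−1)^j.
  j = 0: C(13,0)·(3)^0 = 1·1 = 1.
  j = 1: C(13,1)·(3)^1 = 13·3 = 39.
  j = 2: C(13,2)·(3)^2 = 78·9 = 702.
  V_q(n, t) = 1 + 39 + 702 = 742.
Step 2: q^n = 4^13 = 67108864.
Step 3: Hamming bound ⌊q^n / V_q(n,t)⌋ = ⌊67108864/742⌋ = 90443.
Step 4: Compare |C| = 41311 to 90443: satisfied.
The claimed |C| lies below the Hamming bound.


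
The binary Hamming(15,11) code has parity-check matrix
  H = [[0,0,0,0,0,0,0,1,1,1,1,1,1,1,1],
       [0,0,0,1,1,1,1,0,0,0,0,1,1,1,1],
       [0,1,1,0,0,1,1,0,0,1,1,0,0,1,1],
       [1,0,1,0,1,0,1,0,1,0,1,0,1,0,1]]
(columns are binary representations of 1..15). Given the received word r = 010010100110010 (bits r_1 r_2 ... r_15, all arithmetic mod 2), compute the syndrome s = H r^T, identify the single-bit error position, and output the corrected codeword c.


s = (1, 1, 1, 1)^T, error position = 15, corrected codeword c = 010010100110011

Compute s = H r^T mod 2 one row at a time:
  s_1 = 0 + 0 + 1 + 1 + 0 + 0 + 1 + 0 = 3 ≡ 1 (mod 2).
  s_2 = 0 + 1 + 0 + 1 + 0 + 0 + 1 + 0 = 3 ≡ 1 (mod 2).
  s_3 = 1 + 0 + 0 + 1 + 1 + 1 + 1 + 0 = 5 ≡ 1 (mod 2).
  s_4 = 0 + 0 + 1 + 1 + 0 + 1 + 0 + 0 = 3 ≡ 1 (mod 2).
s = (1, 1, 1, 1)^T — this equals column 15 of H (binary 1111), so error is at position 15.
Correct: flip bit 15 of r = 010010100110010 to get c = 010010100110011.


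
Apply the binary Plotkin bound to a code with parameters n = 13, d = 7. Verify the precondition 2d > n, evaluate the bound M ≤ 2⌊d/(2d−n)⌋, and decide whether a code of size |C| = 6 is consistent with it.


Plotkin bound M ≤ 14; given |C| = 6 ≤ bound (satisfied).

Check applicability: 2d = 14, n = 13.
2d − n = 1 > 0, so Plotkin applies.
Compute d/(2d−n) = 7/1 ≈ 7.0000.
⌊d/(2d−n)⌋ = 7.
Plotkin bound: M ≤ 2·7 = 14.
Given |C| = 6, check: satisfied.
This |C| is below the Plotkin bound.


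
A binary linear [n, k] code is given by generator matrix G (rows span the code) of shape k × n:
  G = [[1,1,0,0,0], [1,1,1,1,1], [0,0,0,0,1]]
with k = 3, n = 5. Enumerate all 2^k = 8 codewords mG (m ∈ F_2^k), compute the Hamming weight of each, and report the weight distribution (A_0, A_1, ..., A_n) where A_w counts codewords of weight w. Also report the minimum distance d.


Weight distribution: A_0 = 1, A_1 = 1, A_2 = 2, A_3 = 2, A_4 = 1, A_5 = 1. Minimum distance d = 1.

Enumerate all 2^3 = 8 messages m ∈ F_2^3.
For each, compute codeword c = mG in F_2^5, then tally its weight.
  m = 000 → c = 00000, weight = 0.
  m = 100 → c = 11000, weight = 2.
  m = 010 → c = 11111, weight = 5.
  m = 110 → c = 00111, weight = 3.
  m = 001 → c = 00001, weight = 1.
  m = 101 → c = 11001, weight = 3.
  m = 011 → c = 11110, weight = 4.
  m = 111 → c = 00110, weight = 2.
Tally weights:
  weight 0: 1 codewords.
  weight 1: 1 codewords.
  weight 2: 2 codewords.
  weight 3: 2 codewords.
  weight 4: 1 codewords.
  weight 5: 1 codewords.
Minimum distance d = smallest w > 0 with A_w > 0 = 1.
Sanity: Σ A_w = 8 = 2^3 = 8 ✓.


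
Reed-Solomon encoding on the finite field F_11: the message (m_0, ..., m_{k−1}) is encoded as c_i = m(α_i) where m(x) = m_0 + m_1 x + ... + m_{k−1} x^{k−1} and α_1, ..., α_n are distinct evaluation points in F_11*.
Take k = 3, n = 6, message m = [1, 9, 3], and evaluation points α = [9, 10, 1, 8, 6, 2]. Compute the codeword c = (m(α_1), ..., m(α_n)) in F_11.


c = [6, 6, 2, 1, 9, 9]

Message polynomial: m(x) = 1 + 9·x + 3·x^2 (mod 11).
For each evaluation point α_i, compute m(α_i) mod 11:
  α_1 = 9: Horner steps 3 → 3 → 6, so m(9) = 6.
  α_2 = 10: Horner steps 3 → 6 → 6, so m(10) = 6.
  α_3 = 1: Horner steps 3 → 1 → 2, so m(1) = 2.
  α_4 = 8: Horner steps 3 → 0 → 1, so m(8) = 1.
  α_5 = 6: Horner steps 3 → 5 → 9, so m(6) = 9.
  α_6 = 2: Horner steps 3 → 4 → 9, so m(2) = 9.
Codeword c = [6, 6, 2, 1, 9, 9] ∈ F_11^6.


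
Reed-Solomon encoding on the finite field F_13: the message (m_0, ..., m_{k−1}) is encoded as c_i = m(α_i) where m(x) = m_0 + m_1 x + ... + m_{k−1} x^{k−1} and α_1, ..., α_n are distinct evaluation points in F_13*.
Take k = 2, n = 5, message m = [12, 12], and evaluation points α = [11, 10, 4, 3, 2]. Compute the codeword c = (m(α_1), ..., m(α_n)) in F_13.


c = [1, 2, 8, 9, 10]

Message polynomial: m(x) = 12 + 12·x (mod 13).
For each evaluation point α_i, compute m(α_i) mod 13:
  α_1 = 11: Horner steps 12 → 1, so m(11) = 1.
  α_2 = 10: Horner steps 12 → 2, so m(10) = 2.
  α_3 = 4: Horner steps 12 → 8, so m(4) = 8.
  α_4 = 3: Horner steps 12 → 9, so m(3) = 9.
  α_5 = 2: Horner steps 12 → 10, so m(2) = 10.
Codeword c = [1, 2, 8, 9, 10] ∈ F_13^5.


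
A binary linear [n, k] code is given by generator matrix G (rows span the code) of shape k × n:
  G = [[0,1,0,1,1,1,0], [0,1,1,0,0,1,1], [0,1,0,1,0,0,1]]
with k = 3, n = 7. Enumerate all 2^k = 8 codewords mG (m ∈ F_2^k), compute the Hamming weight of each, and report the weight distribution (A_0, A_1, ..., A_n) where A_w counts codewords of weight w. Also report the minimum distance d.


Weight distribution: A_0 = 1, A_3 = 4, A_4 = 3. Minimum distance d = 3.

Enumerate all 2^3 = 8 messages m ∈ F_2^3.
For each, compute codeword c = mG in F_2^7, then tally its weight.
  m = 000 → c = 0000000, weight = 0.
  m = 100 → c = 0101110, weight = 4.
  m = 010 → c = 0110011, weight = 4.
  m = 110 → c = 0011101, weight = 4.
  m = 001 → c = 0101001, weight = 3.
  m = 101 → c = 0000111, weight = 3.
  m = 011 → c = 0011010, weight = 3.
  m = 111 → c = 0110100, weight = 3.
Tally weights:
  weight 0: 1 codewords.
  weight 3: 4 codewords.
  weight 4: 3 codewords.
Minimum distance d = smallest w > 0 with A_w > 0 = 3.
Sanity: Σ A_w = 8 = 2^3 = 8 ✓.


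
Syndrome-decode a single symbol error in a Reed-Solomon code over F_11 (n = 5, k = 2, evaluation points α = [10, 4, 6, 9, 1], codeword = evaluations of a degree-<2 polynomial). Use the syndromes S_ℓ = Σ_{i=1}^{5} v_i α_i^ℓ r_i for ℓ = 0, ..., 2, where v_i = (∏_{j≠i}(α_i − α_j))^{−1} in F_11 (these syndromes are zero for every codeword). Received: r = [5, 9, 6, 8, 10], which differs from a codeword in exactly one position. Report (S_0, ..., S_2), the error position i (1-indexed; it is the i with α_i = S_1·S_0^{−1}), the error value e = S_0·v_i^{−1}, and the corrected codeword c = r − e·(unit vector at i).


S = (9, 3, 1), error at position 2, error magnitude e = 8, c = [5, 1, 6, 8, 10].

Step 1: column multipliers v_i = (∏_{j≠i}(α_i − α_j))^{−1} mod 11.
  i = 1 (α = 10): (10−4)(10−6)(10−9)(10−1) = 6·4·1·9 = 216 ≡ 7, so v_1 = 7^{−1} = 8 (mod 11).
  i = 2 (α = 4): (4−10)(4−6)(4−9)(4−1) = (−6)·(−2)·(−5)·3 = −180 ≡ 7, so v_2 = 7^{−1} = 8 (mod 11).
  i = 3 (α = 6): (6−10)(6−4)(6−9)(6−1) = (−4)·2·(−3)·5 = 120 ≡ 10, so v_3 = 10^{−1} = 10 (mod 11).
  i = 4 (α = 9): (9−10)(9−4)(9−6)(9−1) = (−1)·5·3·8 = −120 ≡ 1, so v_4 = 1^{−1} = 1 (mod 11).
  i = 5 (α = 1): (1−10)(1−4)(1−6)(1−9) = (−9)·(−3)·(−5)·(−8) = 1080 ≡ 2, so v_5 = 2^{−1} = 6 (mod 11).
  v = [8, 8, 10, 1, 6].
Step 2: syndromes of r = [5, 9, 6, 8, 10] (all sums mod 11).
  S_0 = Σ v_i r_i = 8·5 + 8·9 + 10·6 + 1·8 + 6·10 = 240 ≡ 9.
  S_1 = Σ v_i α_i r_i = 8·10·5 + 8·4·9 + 10·6·6 + 1·9·8 + 6·1·10 = 1180 ≡ 3.
  α_i^2 mod 11 = [1, 5, 3, 4, 1].
  S_2 = Σ v_i α_i^2 r_i = 8·1·5 + 8·5·9 + 10·3·6 + 1·4·8 + 6·1·10 = 672 ≡ 1.
  S = (9, 3, 1) ≠ 0, so r is not a codeword (an error is present).
Step 3: locate the error. For a single error e at position i, S_ℓ = v_i·e·α_i^ℓ, so α_err = S_1/S_0.
  S_0^{−1} = 9^{−1} = 5 (mod 11), so α_err = 3·5 = 15 ≡ 4 = α_2. Error position i = 2.
  Consistency check: S_2/S_1 = 1·4 = 4 ≡ 4 = α_err ✓ (single-error assumption holds).
Step 4: error magnitude e = S_0/v_2 = S_0·∏_{j≠2}(α_2 − α_j) = 9·7 = 63 ≡ 8 (mod 11).
Step 5: correct position 2: c_2 = r_2 − e = 9 − 8 ≡ 1 (mod 11). Hence c = [5, 1, 6, 8, 10].
  Check: interpolating c through the α_i gives m(x) = 2 + 8·x (degree < 2) with m(α_i) = c_i for every i, so c is indeed a codeword.


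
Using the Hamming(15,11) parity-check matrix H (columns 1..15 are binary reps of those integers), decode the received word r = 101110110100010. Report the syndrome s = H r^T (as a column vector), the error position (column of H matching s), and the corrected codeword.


s = (1, 0, 0, 0)^T, error position = 8, corrected codeword c = 101110100100010

Compute s = H r^T mod 2 one row at a time:
  s_1 = 1 + 0 + 1 + 0 + 0 + 0 + 1 + 0 = 3 ≡ 1 (mod 2).
  s_2 = 1 + 1 + 0 + 1 + 0 + 0 + 1 + 0 = 4 ≡ 0 (mod 2).
  s_3 = 0 + 1 + 0 + 1 + 1 + 0 + 1 + 0 = 4 ≡ 0 (mod 2).
  s_4 = 1 + 1 + 1 + 1 + 0 + 0 + 0 + 0 = 4 ≡ 0 (mod 2).
s = (1, 0, 0, 0)^T — this equals column 8 of H (binary 1000), so error is at position 8.
Correct: flip bit 8 of r = 101110110100010 to get c = 101110100100010.


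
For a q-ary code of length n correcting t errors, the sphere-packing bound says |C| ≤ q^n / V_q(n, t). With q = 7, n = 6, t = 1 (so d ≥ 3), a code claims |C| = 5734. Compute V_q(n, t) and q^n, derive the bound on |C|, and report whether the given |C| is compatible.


V_q(n, t) = 37, q^n = 117649, Hamming bound = 3179, |C| = 5734 > bound (violated).

Step 1: Compute V_q(n, t) = Σ_{j=0}^1 C(n, j) (q−1)^j.
  j = 0: C(6,0)·(6)^0 = 1·1 = 1.
  j = 1: C(6,1)·(6)^1 = 6·6 = 36.
  V_q(n, t) = 1 + 36 = 37.
Step 2: q^n = 7^6 = 117649.
Step 3: Hamming bound ⌊q^n / V_q(n,t)⌋ = ⌊117649/37⌋ = 3179.
Step 4: Compare |C| = 5734 to 3179: violated.
The claimed |C| lies above the Hamming bound, so no 7-ary code of length 6 with d ≥ 3 can have 5734 codewords.


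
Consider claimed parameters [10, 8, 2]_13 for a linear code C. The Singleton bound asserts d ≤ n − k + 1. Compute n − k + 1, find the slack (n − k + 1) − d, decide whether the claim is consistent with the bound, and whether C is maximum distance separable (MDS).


Singleton RHS = n − k + 1 = 3, slack = 1, bound satisfied, not MDS.

Singleton bound: d ≤ n − k + 1.
Here n = 10, k = 8, so n − k + 1 = 3.
Given d = 2, check d ≤ 3: YES.
Slack = (n − k + 1) − d = 1.
The code is NOT MDS (slack = 1 > 0).
Description: the claimed parameters are [10, 8, 2]_13; such a code would be non-MDS.


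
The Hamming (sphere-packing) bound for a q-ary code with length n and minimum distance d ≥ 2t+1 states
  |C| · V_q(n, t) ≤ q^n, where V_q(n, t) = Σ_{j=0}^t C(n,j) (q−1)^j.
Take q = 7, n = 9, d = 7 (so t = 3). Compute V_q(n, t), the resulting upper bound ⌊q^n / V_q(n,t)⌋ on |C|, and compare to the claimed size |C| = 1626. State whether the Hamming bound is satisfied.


V_q(n, t) = 19495, q^n = 40353607, Hamming bound = 2069, |C| = 1626 ≤ bound (satisfied).

Step 1: Compute V_q(n, t) = Σ_{j=0}^3 C(n, j) (q−1)^j.
  j = 0: C(9,0)·(6)^0 = 1·1 = 1.
  j = 1: C(9,1)·(6)^1 = 9·6 = 54.
  j = 2: C(9,2)·(6)^2 = 36·36 = 1296.
  j = 3: C(9,3)·(6)^3 = 84·216 = 18144.
  V_q(n, t) = 1 + 54 + 1296 + 18144 = 19495.
Step 2: q^n = 7^9 = 40353607.
Step 3: Hamming bound ⌊q^n / V_q(n,t)⌋ = ⌊40353607/19495⌋ = 2069.
Step 4: Compare |C| = 1626 to 2069: satisfied.
The claimed |C| lies below the Hamming bound.


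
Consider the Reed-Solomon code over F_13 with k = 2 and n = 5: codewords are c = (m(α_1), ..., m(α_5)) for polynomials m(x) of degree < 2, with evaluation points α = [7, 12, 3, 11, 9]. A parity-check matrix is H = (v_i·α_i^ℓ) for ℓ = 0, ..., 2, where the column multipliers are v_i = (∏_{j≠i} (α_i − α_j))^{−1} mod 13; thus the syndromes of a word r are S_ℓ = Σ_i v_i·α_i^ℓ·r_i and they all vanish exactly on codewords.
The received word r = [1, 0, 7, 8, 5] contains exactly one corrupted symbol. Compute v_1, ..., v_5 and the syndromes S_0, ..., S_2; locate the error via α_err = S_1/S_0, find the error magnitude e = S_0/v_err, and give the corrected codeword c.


S = (1, 9, 3), error at position 5, error magnitude e = 7, c = [1, 0, 7, 8, 11].

Step 1: column multipliers v_i = (∏_{j≠i}(α_i − α_j))^{−1} mod 13.
  i = 1 (α = 7): (7−12)(7−3)(7−11)(7−9) = (−5)·4·(−4)·(−2) = −160 ≡ 9, so v_1 = 9^{−1} = 3 (mod 13).
  i = 2 (α = 12): (12−7)(12−3)(12−11)(12−9) = 5·9·1·3 = 135 ≡ 5, so v_2 = 5^{−1} = 8 (mod 13).
  i = 3 (α = 3): (3−7)(3−12)(3−11)(3−9) = (−4)·(−9)·(−8)·(−6) = 1728 ≡ 12, so v_3 = 12^{−1} = 12 (mod 13).
  i = 4 (α = 11): (11−7)(11−12)(11−3)(11−9) = 4·(−1)·8·2 = −64 ≡ 1, so v_4 = 1^{−1} = 1 (mod 13).
  i = 5 (α = 9): (9−7)(9−12)(9−3)(9−11) = 2·(−3)·6·(−2) = 72 ≡ 7, so v_5 = 7^{−1} = 2 (mod 13).
  v = [3, 8, 12, 1, 2].
Step 2: syndromes of r = [1, 0, 7, 8, 5] (all sums mod 13).
  S_0 = Σ v_i r_i = 3·1 + 8·0 + 12·7 + 1·8 + 2·5 = 105 ≡ 1.
  S_1 = Σ v_i α_i r_i = 3·7·1 + 8·12·0 + 12·3·7 + 1·11·8 + 2·9·5 = 451 ≡ 9.
  α_i^2 mod 13 = [10, 1, 9, 4, 3].
  S_2 = Σ v_i α_i^2 r_i = 3·10·1 + 8·1·0 + 12·9·7 + 1·4·8 + 2·3·5 = 848 ≡ 3.
  S = (1, 9, 3) ≠ 0, so r is not a codeword (an error is present).
Step 3: locate the error. For a single error e at position i, S_ℓ = v_i·e·α_i^ℓ, so α_err = S_1/S_0.
  S_0^{−1} = 1^{−1} = 1 (mod 13), so α_err = 9·1 = 9 ≡ 9 = α_5. Error position i = 5.
  Consistency check: S_2/S_1 = 3·3 = 9 ≡ 9 = α_err ✓ (single-error assumption holds).
Step 4: error magnitude e = S_0/v_5 = S_0·∏_{j≠5}(α_5 − α_j) = 1·7 = 7 ≡ 7 (mod 13).
Step 5: correct position 5: c_5 = r_5 − e = 5 − 7 ≡ 11 (mod 13). Hence c = [1, 0, 7, 8, 11].
  Check: interpolating c through the α_i gives m(x) = 5 + 5·x (degree < 2) with m(α_i) = c_i for every i, so c is indeed a codeword.


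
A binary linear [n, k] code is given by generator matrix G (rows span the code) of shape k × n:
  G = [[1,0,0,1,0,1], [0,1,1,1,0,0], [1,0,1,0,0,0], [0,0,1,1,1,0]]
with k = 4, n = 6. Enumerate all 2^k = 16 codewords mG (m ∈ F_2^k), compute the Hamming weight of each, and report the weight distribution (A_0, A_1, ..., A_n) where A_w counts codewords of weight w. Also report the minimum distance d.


Weight distribution: A_0 = 1, A_2 = 4, A_3 = 6, A_4 = 3, A_5 = 2. Minimum distance d = 2.

Enumerate all 2^4 = 16 messages m ∈ F_2^4.
For each, compute codeword c = mG in F_2^6, then tally its weight.
  m = 0000 → c = 000000, weight = 0.
  m = 1000 → c = 100101, weight = 3.
  m = 0100 → c = 011100, weight = 3.
  m = 1100 → c = 111001, weight = 4.
  m = 0010 → c = 101000, weight = 2.
  m = 1010 → c = 001101, weight = 3.
  m = 0110 → c = 110100, weight = 3.
  m = 1110 → c = 010001, weight = 2.
  m = 0001 → c = 001110, weight = 3.
  m = 1001 → c = 101011, weight = 4.
  m = 0101 → c = 010010, weight = 2.
  m = 1101 → c = 110111, weight = 5.
  m = 0011 → c = 100110, weight = 3.
  m = 1011 → c = 000011, weight = 2.
  m = 0111 → c = 111010, weight = 4.
  m = 1111 → c = 011111, weight = 5.
Tally weights:
  weight 0: 1 codewords.
  weight 2: 4 codewords.
  weight 3: 6 codewords.
  weight 4: 3 codewords.
  weight 5: 2 codewords.
Minimum distance d = smallest w > 0 with A_w > 0 = 2.
Sanity: Σ A_w = 16 = 2^4 = 16 ✓.


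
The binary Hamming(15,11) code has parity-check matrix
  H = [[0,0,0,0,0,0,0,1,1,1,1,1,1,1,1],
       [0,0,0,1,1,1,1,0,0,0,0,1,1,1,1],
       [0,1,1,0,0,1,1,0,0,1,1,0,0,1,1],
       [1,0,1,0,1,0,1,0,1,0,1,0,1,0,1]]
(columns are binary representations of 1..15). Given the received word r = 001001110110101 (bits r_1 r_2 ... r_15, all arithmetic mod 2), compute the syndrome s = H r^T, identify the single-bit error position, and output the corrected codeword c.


s = (1, 0, 0, 1)^T, error position = 9, corrected codeword c = 001001111110101

Compute s = H r^T mod 2 one row at a time:
  s_1 = 1 + 0 + 1 + 1 + 0 + 1 + 0 + 1 = 5 ≡ 1 (mod 2).
  s_2 = 0 + 0 + 1 + 1 + 0 + 1 + 0 + 1 = 4 ≡ 0 (mod 2).
  s_3 = 0 + 1 + 1 + 1 + 1 + 1 + 0 + 1 = 6 ≡ 0 (mod 2).
  s_4 = 0 + 1 + 0 + 1 + 0 + 1 + 1 + 1 = 5 ≡ 1 (mod 2).
s = (1, 0, 0, 1)^T — this equals column 9 of H (binary 1001), so error is at position 9.
Correct: flip bit 9 of r = 001001110110101 to get c = 001001111110101.


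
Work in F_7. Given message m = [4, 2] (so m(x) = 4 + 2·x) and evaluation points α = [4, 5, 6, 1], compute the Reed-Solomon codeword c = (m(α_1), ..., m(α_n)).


c = [5, 0, 2, 6]

Message polynomial: m(x) = 4 + 2·x (mod 7).
For each evaluation point α_i, compute m(α_i) mod 7:
  α_1 = 4: Horner steps 2 → 5, so m(4) = 5.
  α_2 = 5: Horner steps 2 → 0, so m(5) = 0.
  α_3 = 6: Horner steps 2 → 2, so m(6) = 2.
  α_4 = 1: Horner steps 2 → 6, so m(1) = 6.
Codeword c = [5, 0, 2, 6] ∈ F_7^4.


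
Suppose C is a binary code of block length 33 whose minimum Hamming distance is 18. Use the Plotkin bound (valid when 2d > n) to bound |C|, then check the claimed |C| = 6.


Plotkin bound M ≤ 12; given |C| = 6 ≤ bound (satisfied).

Check applicability: 2d = 36, n = 33.
2d − n = 3 > 0, so Plotkin applies.
Compute d/(2d−n) = 18/3 ≈ 6.0000.
⌊d/(2d−n)⌋ = 6.
Plotkin bound: M ≤ 2·6 = 12.
Given |C| = 6, check: satisfied.
This |C| is below the Plotkin bound.


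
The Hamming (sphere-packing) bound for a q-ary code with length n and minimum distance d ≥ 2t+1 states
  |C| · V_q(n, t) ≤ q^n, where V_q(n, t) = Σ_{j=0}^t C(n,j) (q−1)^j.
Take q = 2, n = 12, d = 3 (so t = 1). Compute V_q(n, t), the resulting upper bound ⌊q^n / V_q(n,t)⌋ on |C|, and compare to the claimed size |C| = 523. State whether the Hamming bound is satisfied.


V_q(n, t) = 13, q^n = 4096, Hamming bound = 315, |C| = 523 > bound (violated).

Step 1: Compute V_q(n, t) = Σ_{j=0}^1 C(n, j) (q−1)^j.
  j = 0: C(12,0)·(1)^0 = 1·1 = 1.
  j = 1: C(12,1)·(1)^1 = 12·1 = 12.
  V_q(n, t) = 1 + 12 = 13.
Step 2: q^n = 2^12 = 4096.
Step 3: Hamming bound ⌊q^n / V_q(n,t)⌋ = ⌊4096/13⌋ = 315.
Step 4: Compare |C| = 523 to 315: violated.
The claimed |C| lies above the Hamming bound, so no 2-ary code of length 12 with d ≥ 3 can have 523 codewords.


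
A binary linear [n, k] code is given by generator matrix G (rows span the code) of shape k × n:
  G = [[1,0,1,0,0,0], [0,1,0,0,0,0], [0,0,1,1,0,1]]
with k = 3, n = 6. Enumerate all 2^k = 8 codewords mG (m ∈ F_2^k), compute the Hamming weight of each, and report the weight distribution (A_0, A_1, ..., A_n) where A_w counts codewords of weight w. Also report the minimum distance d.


Weight distribution: A_0 = 1, A_1 = 1, A_2 = 1, A_3 = 3, A_4 = 2. Minimum distance d = 1.

Enumerate all 2^3 = 8 messages m ∈ F_2^3.
For each, compute codeword c = mG in F_2^6, then tally its weight.
  m = 000 → c = 000000, weight = 0.
  m = 100 → c = 101000, weight = 2.
  m = 010 → c = 010000, weight = 1.
  m = 110 → c = 111000, weight = 3.
  m = 001 → c = 001101, weight = 3.
  m = 101 → c = 100101, weight = 3.
  m = 011 → c = 011101, weight = 4.
  m = 111 → c = 110101, weight = 4.
Tally weights:
  weight 0: 1 codewords.
  weight 1: 1 codewords.
  weight 2: 1 codewords.
  weight 3: 3 codewords.
  weight 4: 2 codewords.
Minimum distance d = smallest w > 0 with A_w > 0 = 1.
Sanity: Σ A_w = 8 = 2^3 = 8 ✓.


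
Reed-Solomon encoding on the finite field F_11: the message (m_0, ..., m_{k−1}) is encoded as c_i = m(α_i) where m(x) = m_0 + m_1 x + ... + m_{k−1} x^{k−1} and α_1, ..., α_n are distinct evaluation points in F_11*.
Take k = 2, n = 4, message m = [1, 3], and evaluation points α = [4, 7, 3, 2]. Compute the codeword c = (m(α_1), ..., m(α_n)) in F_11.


c = [2, 0, 10, 7]

Message polynomial: m(x) = 1 + 3·x (mod 11).
For each evaluation point α_i, compute m(α_i) mod 11:
  α_1 = 4: Horner steps 3 → 2, so m(4) = 2.
  α_2 = 7: Horner steps 3 → 0, so m(7) = 0.
  α_3 = 3: Horner steps 3 → 10, so m(3) = 10.
  α_4 = 2: Horner steps 3 → 7, so m(2) = 7.
Codeword c = [2, 0, 10, 7] ∈ F_11^4.


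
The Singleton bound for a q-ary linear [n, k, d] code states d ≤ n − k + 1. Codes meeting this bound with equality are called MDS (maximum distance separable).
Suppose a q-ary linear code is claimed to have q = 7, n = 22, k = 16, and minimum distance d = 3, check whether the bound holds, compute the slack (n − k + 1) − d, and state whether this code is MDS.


Singleton RHS = n − k + 1 = 7, slack = 4, bound satisfied, not MDS.

Singleton bound: d ≤ n − k + 1.
Here n = 22, k = 16, so n − k + 1 = 7.
Given d = 3, check d ≤ 7: YES.
Slack = (n − k + 1) − d = 4.
The code is NOT MDS (slack = 4 > 0).
Description: the claimed parameters are [22, 16, 3]_7; such a code would be non-MDS.


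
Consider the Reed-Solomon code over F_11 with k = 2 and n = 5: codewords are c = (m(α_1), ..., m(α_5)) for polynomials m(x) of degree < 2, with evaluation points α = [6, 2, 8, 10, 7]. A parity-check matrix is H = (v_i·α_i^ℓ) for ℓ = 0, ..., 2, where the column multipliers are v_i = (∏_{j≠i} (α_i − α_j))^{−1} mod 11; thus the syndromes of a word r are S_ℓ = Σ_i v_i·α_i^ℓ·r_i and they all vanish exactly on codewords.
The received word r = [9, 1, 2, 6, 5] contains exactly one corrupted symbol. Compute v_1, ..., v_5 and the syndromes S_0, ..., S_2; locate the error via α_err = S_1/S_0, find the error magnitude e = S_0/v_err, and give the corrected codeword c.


S = (4, 6, 9), error at position 5, error magnitude e = 5, c = [9, 1, 2, 6, 0].

Step 1: column multipliers v_i = (∏_{j≠i}(α_i − α_j))^{−1} mod 11.
  i = 1 (α = 6): (6−2)(6−8)(6−10)(6−7) = 4·(−2)·(−4)·(−1) = −32 ≡ 1, so v_1 = 1^{−1} = 1 (mod 11).
  i = 2 (α = 2): (2−6)(2−8)(2−10)(2−7) = (−4)·(−6)·(−8)·(−5) = 960 ≡ 3, so v_2 = 3^{−1} = 4 (mod 11).
  i = 3 (α = 8): (8−6)(8−2)(8−10)(8−7) = 2·6·(−2)·1 = −24 ≡ 9, so v_3 = 9^{−1} = 5 (mod 11).
  i = 4 (α = 10): (10−6)(10−2)(10−8)(10−7) = 4·8·2·3 = 192 ≡ 5, so v_4 = 5^{−1} = 9 (mod 11).
  i = 5 (α = 7): (7−6)(7−2)(7−8)(7−10) = 1·5·(−1)·(−3) = 15 ≡ 4, so v_5 = 4^{−1} = 3 (mod 11).
  v = [1, 4, 5, 9, 3].
Step 2: syndromes of r = [9, 1, 2, 6, 5] (all sums mod 11).
  S_0 = Σ v_i r_i = 1·9 + 4·1 + 5·2 + 9·6 + 3·5 = 92 ≡ 4.
  S_1 = Σ v_i α_i r_i = 1·6·9 + 4·2·1 + 5·8·2 + 9·10·6 + 3·7·5 = 787 ≡ 6.
  α_i^2 mod 11 = [3, 4, 9, 1, 5].
  S_2 = Σ v_i α_i^2 r_i = 1·3·9 + 4·4·1 + 5·9·2 + 9·1·6 + 3·5·5 = 262 ≡ 9.
  S = (4, 6, 9) ≠ 0, so r is not a codeword (an error is present).
Step 3: locate the error. For a single error e at position i, S_ℓ = v_i·e·α_i^ℓ, so α_err = S_1/S_0.
  S_0^{−1} = 4^{−1} = 3 (mod 11), so α_err = 6·3 = 18 ≡ 7 = α_5. Error position i = 5.
  Consistency check: S_2/S_1 = 9·2 = 18 ≡ 7 = α_err ✓ (single-error assumption holds).
Step 4: error magnitude e = S_0/v_5 = S_0·∏_{j≠5}(α_5 − α_j) = 4·4 = 16 ≡ 5 (mod 11).
Step 5: correct position 5: c_5 = r_5 − e = 5 − 5 ≡ 0 (mod 11). Hence c = [9, 1, 2, 6, 0].
  Check: interpolating c through the α_i gives m(x) = 8 + 2·x (degree < 2) with m(α_i) = c_i for every i, so c is indeed a codeword.


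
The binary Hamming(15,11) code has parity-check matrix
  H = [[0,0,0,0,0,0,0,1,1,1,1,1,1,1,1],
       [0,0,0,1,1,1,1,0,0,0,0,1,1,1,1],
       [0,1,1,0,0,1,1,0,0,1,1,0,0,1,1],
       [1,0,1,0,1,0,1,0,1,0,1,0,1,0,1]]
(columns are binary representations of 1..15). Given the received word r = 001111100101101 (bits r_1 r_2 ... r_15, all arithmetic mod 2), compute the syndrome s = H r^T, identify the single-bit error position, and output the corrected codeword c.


s = (0, 1, 1, 1)^T, error position = 7, corrected codeword c = 001111000101101

Compute s = H r^T mod 2 one row at a time:
  s_1 = 0 + 0 + 1 + 0 + 1 + 1 + 0 + 1 = 4 ≡ 0 (mod 2).
  s_2 = 1 + 1 + 1 + 1 + 1 + 1 + 0 + 1 = 7 ≡ 1 (mod 2).
  s_3 = 0 + 1 + 1 + 1 + 1 + 0 + 0 + 1 = 5 ≡ 1 (mod 2).
  s_4 = 0 + 1 + 1 + 1 + 0 + 0 + 1 + 1 = 5 ≡ 1 (mod 2).
s = (0, 1, 1, 1)^T — this equals column 7 of H (binary 0111), so error is at position 7.
Correct: flip bit 7 of r = 001111100101101 to get c = 001111000101101.


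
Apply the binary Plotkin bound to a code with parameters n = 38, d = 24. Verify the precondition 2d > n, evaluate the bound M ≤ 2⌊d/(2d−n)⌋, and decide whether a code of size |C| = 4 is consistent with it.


Plotkin bound M ≤ 4; given |C| = 4 ≤ bound (satisfied).

Check applicability: 2d = 48, n = 38.
2d − n = 10 > 0, so Plotkin applies.
Compute d/(2d−n) = 24/10 ≈ 2.4000.
⌊d/(2d−n)⌋ = 2.
Plotkin bound: M ≤ 2·2 = 4.
Given |C| = 4, check: satisfied.
This |C| is at the Plotkin bound.


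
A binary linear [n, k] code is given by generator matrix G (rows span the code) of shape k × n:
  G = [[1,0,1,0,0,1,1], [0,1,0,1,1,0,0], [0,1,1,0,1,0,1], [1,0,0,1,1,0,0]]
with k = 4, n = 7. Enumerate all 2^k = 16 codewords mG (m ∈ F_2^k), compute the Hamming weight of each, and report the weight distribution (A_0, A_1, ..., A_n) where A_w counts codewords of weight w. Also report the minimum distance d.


Weight distribution: A_0 = 1, A_2 = 2, A_3 = 5, A_4 = 5, A_5 = 2, A_7 = 1. Minimum distance d = 2.

Enumerate all 2^4 = 16 messages m ∈ F_2^4.
For each, compute codeword c = mG in F_2^7, then tally its weight.
  m = 0000 → c = 0000000, weight = 0.
  m = 1000 → c = 1010011, weight = 4.
  m = 0100 → c = 0101100, weight = 3.
  m = 1100 → c = 1111111, weight = 7.
  m = 0010 → c = 0110101, weight = 4.
  m = 1010 → c = 1100110, weight = 4.
  m = 0110 → c = 0011001, weight = 3.
  m = 1110 → c = 1001010, weight = 3.
  m = 0001 → c = 1001100, weight = 3.
  m = 1001 → c = 0011111, weight = 5.
  m = 0101 → c = 1100000, weight = 2.
  m = 1101 → c = 0110011, weight = 4.
  m = 0011 → c = 1111001, weight = 5.
  m = 1011 → c = 0101010, weight = 3.
  m = 0111 → c = 1010101, weight = 4.
  m = 1111 → c = 0000110, weight = 2.
Tally weights:
  weight 0: 1 codewords.
  weight 2: 2 codewords.
  weight 3: 5 codewords.
  weight 4: 5 codewords.
  weight 5: 2 codewords.
  weight 7: 1 codewords.
Minimum distance d = smallest w > 0 with A_w > 0 = 2.
Sanity: Σ A_w = 16 = 2^4 = 16 ✓.


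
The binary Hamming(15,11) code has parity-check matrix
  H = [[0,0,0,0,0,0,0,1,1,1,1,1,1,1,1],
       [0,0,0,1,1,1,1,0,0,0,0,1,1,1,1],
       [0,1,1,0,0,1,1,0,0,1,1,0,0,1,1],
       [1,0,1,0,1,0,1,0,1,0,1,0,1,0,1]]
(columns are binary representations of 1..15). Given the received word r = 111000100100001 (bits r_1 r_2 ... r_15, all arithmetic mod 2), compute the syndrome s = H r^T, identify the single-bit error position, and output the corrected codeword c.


s = (0, 0, 1, 0)^T, error position = 2, corrected codeword c = 101000100100001

Compute s = H r^T mod 2 one row at a time:
  s_1 = 0 + 0 + 1 + 0 + 0 + 0 + 0 + 1 = 2 ≡ 0 (mod 2).
  s_2 = 0 + 0 + 0 + 1 + 0 + 0 + 0 + 1 = 2 ≡ 0 (mod 2).
  s_3 = 1 + 1 + 0 + 1 + 1 + 0 + 0 + 1 = 5 ≡ 1 (mod 2).
  s_4 = 1 + 1 + 0 + 1 + 0 + 0 + 0 + 1 = 4 ≡ 0 (mod 2).
s = (0, 0, 1, 0)^T — this equals column 2 of H (binary 0010), so error is at position 2.
Correct: flip bit 2 of r = 111000100100001 to get c = 101000100100001.


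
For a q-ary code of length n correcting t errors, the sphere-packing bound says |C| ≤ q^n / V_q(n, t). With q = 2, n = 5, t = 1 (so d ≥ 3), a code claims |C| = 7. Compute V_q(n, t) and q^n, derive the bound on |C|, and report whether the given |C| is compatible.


V_q(n, t) = 6, q^n = 32, Hamming bound = 5, |C| = 7 > bound (violated).

Step 1: Compute V_q(n, t) = Σ_{j=0}^1 C(n, j) (q−1)^j.
  j = 0: C(5,0)·(1)^0 = 1·1 = 1.
  j = 1: C(5,1)·(1)^1 = 5·1 = 5.
  V_q(n, t) = 1 + 5 = 6.
Step 2: q^n = 2^5 = 32.
Step 3: Hamming bound ⌊q^n / V_q(n,t)⌋ = ⌊32/6⌋ = 5.
Step 4: Compare |C| = 7 to 5: violated.
The claimed |C| lies above the Hamming bound, so no 2-ary code of length 5 with d ≥ 3 can have 7 codewords.


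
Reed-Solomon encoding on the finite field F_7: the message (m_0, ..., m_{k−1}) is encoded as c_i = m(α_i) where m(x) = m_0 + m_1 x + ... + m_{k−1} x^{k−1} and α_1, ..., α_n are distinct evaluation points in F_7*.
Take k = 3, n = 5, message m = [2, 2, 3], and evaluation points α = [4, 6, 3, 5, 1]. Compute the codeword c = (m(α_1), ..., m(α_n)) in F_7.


c = [2, 3, 0, 3, 0]

Message polynomial: m(x) = 2 + 2·x + 3·x^2 (mod 7).
For each evaluation point α_i, compute m(α_i) mod 7:
  α_1 = 4: Horner steps 3 → 0 → 2, so m(4) = 2.
  α_2 = 6: Horner steps 3 → 6 → 3, so m(6) = 3.
  α_3 = 3: Horner steps 3 → 4 → 0, so m(3) = 0.
  α_4 = 5: Horner steps 3 → 3 → 3, so m(5) = 3.
  α_5 = 1: Horner steps 3 → 5 → 0, so m(1) = 0.
Codeword c = [2, 3, 0, 3, 0] ∈ F_7^5.


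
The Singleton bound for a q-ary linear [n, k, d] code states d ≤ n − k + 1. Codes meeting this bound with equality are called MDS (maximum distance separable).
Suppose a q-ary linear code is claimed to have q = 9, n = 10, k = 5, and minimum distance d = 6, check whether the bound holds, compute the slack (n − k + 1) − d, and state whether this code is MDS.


Singleton RHS = n − k + 1 = 6, slack = 0, bound satisfied, MDS.

Singleton bound: d ≤ n − k + 1.
Here n = 10, k = 5, so n − k + 1 = 6.
Given d = 6, check d ≤ 6: YES.
Slack = (n − k + 1) − d = 0.
The code is MDS (slack = 0).
Description: the claimed parameters are [10, 5, 6]_9; such a code would be MDS (meets Singleton bound).


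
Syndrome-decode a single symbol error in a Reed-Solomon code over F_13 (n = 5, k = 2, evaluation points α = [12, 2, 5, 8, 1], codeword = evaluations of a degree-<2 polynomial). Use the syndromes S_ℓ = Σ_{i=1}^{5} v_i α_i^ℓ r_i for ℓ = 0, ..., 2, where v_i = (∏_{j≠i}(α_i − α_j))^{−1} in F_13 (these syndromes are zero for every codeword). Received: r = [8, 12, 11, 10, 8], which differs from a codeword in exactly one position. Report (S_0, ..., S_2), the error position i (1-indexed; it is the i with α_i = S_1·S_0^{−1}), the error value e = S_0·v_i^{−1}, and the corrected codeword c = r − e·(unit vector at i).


S = (5, 8, 5), error at position 1, error magnitude e = 8, c = [0, 12, 11, 10, 8].

Step 1: column multipliers v_i = (∏_{j≠i}(α_i − α_j))^{−1} mod 13.
  i = 1 (α = 12): (12−2)(12−5)(12−8)(12−1) = 10·7·4·11 = 3080 ≡ 12, so v_1 = 12^{−1} = 12 (mod 13).
  i = 2 (α = 2): (2−12)(2−5)(2−8)(2−1) = (−10)·(−3)·(−6)·1 = −180 ≡ 2, so v_2 = 2^{−1} = 7 (mod 13).
  i = 3 (α = 5): (5−12)(5−2)(5−8)(5−1) = (−7)·3·(−3)·4 = 252 ≡ 5, so v_3 = 5^{−1} = 8 (mod 13).
  i = 4 (α = 8): (8−12)(8−2)(8−5)(8−1) = (−4)·6·3·7 = −504 ≡ 3, so v_4 = 3^{−1} = 9 (mod 13).
  i = 5 (α = 1): (1−12)(1−2)(1−5)(1−8) = (−11)·(−1)·(−4)·(−7) = 308 ≡ 9, so v_5 = 9^{−1} = 3 (mod 13).
  v = [12, 7, 8, 9, 3].
Step 2: syndromes of r = [8, 12, 11, 10, 8] (all sums mod 13).
  S_0 = Σ v_i r_i = 12·8 + 7·12 + 8·11 + 9·10 + 3·8 = 382 ≡ 5.
  S_1 = Σ v_i α_i r_i = 12·12·8 + 7·2·12 + 8·5·11 + 9·8·10 + 3·1·8 = 2504 ≡ 8.
  α_i^2 mod 13 = [1, 4, 12, 12, 1].
  S_2 = Σ v_i α_i^2 r_i = 12·1·8 + 7·4·12 + 8·12·11 + 9·12·10 + 3·1·8 = 2592 ≡ 5.
  S = (5, 8, 5) ≠ 0, so r is not a codeword (an error is present).
Step 3: locate the error. For a single error e at position i, S_ℓ = v_i·e·α_i^ℓ, so α_err = S_1/S_0.
  S_0^{−1} = 5^{−1} = 8 (mod 13), so α_err = 8·8 = 64 ≡ 12 = α_1. Error position i = 1.
  Consistency check: S_2/S_1 = 5·5 = 25 ≡ 12 = α_err ✓ (single-error assumption holds).
Step 4: error magnitude e = S_0/v_1 = S_0·∏_{j≠1}(α_1 − α_j) = 5·12 = 60 ≡ 8 (mod 13).
Step 5: correct position 1: c_1 = r_1 − e = 8 − 8 ≡ 0 (mod 13). Hence c = [0, 12, 11, 10, 8].
  Check: interpolating c through the α_i gives m(x) = 4 + 4·x (degree < 2) with m(α_i) = c_i for every i, so c is indeed a codeword.


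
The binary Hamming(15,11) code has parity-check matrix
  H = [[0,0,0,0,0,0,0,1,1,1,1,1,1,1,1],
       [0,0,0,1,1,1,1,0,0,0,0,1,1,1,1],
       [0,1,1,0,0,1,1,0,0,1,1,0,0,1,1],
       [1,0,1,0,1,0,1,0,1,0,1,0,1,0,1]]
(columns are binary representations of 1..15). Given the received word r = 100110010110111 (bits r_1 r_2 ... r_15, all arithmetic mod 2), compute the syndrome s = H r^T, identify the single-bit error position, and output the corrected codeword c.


s = (0, 1, 0, 1)^T, error position = 5, corrected codeword c = 100100010110111

Compute s = H r^T mod 2 one row at a time:
  s_1 = 1 + 0 + 1 + 1 + 0 + 1 + 1 + 1 = 6 ≡ 0 (mod 2).
  s_2 = 1 + 1 + 0 + 0 + 0 + 1 + 1 + 1 = 5 ≡ 1 (mod 2).
  s_3 = 0 + 0 + 0 + 0 + 1 + 1 + 1 + 1 = 4 ≡ 0 (mod 2).
  s_4 = 1 + 0 + 1 + 0 + 0 + 1 + 1 + 1 = 5 ≡ 1 (mod 2).
s = (0, 1, 0, 1)^T — this equals column 5 of H (binary 0101), so error is at position 5.
Correct: flip bit 5 of r = 100110010110111 to get c = 100100010110111.


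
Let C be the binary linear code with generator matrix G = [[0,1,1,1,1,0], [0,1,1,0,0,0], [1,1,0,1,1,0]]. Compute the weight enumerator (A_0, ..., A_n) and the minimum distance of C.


Weight distribution: A_0 = 1, A_2 = 4, A_4 = 3. Minimum distance d = 2.

Enumerate all 2^3 = 8 messages m ∈ F_2^3.
For each, compute codeword c = mG in F_2^6, then tally its weight.
  m = 000 → c = 000000, weight = 0.
  m = 100 → c = 011110, weight = 4.
  m = 010 → c = 011000, weight = 2.
  m = 110 → c = 000110, weight = 2.
  m = 001 → c = 110110, weight = 4.
  m = 101 → c = 101000, weight = 2.
  m = 011 → c = 101110, weight = 4.
  m = 111 → c = 110000, weight = 2.
Tally weights:
  weight 0: 1 codewords.
  weight 2: 4 codewords.
  weight 4: 3 codewords.
Minimum distance d = smallest w > 0 with A_w > 0 = 2.
Sanity: Σ A_w = 8 = 2^3 = 8 ✓.


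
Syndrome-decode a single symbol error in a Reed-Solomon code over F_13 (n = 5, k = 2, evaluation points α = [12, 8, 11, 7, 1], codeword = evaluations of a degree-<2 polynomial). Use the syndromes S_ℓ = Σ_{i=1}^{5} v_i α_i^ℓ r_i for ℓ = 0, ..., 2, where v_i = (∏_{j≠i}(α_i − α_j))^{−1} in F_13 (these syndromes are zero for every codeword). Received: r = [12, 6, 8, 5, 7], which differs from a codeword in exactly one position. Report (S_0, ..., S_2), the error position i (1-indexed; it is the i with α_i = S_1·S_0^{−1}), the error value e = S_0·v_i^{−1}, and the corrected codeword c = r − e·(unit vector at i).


S = (6, 9, 7), error at position 2, error magnitude e = 10, c = [12, 9, 8, 5, 7].

Step 1: column multipliers v_i = (∏_{j≠i}(α_i − α_j))^{−1} mod 13.
  i = 1 (α = 12): (12−8)(12−11)(12−7)(12−1) = 4·1·5·11 = 220 ≡ 12, so v_1 = 12^{−1} = 12 (mod 13).
  i = 2 (α = 8): (8−12)(8−11)(8−7)(8−1) = (−4)·(−3)·1·7 = 84 ≡ 6, so v_2 = 6^{−1} = 11 (mod 13).
  i = 3 (α = 11): (11−12)(11−8)(11−7)(11−1) = (−1)·3·4·10 = −120 ≡ 10, so v_3 = 10^{−1} = 4 (mod 13).
  i = 4 (α = 7): (7−12)(7−8)(7−11)(7−1) = (−5)·(−1)·(−4)·6 = −120 ≡ 10, so v_4 = 10^{−1} = 4 (mod 13).
  i = 5 (α = 1): (1−12)(1−8)(1−11)(1−7) = (−11)·(−7)·(−10)·(−6) = 4620 ≡ 5, so v_5 = 5^{−1} = 8 (mod 13).
  v = [12, 11, 4, 4, 8].
Step 2: syndromes of r = [12, 6, 8, 5, 7] (all sums mod 13).
  S_0 = Σ v_i r_i = 12·12 + 11·6 + 4·8 + 4·5 + 8·7 = 318 ≡ 6.
  S_1 = Σ v_i α_i r_i = 12·12·12 + 11·8·6 + 4·11·8 + 4·7·5 + 8·1·7 = 2804 ≡ 9.
  α_i^2 mod 13 = [1, 12, 4, 10, 1].
  S_2 = Σ v_i α_i^2 r_i = 12·1·12 + 11·12·6 + 4·4·8 + 4·10·5 + 8·1·7 = 1320 ≡ 7.
  S = (6, 9, 7) ≠ 0, so r is not a codeword (an error is present).
Step 3: locate the error. For a single error e at position i, S_ℓ = v_i·e·α_i^ℓ, so α_err = S_1/S_0.
  S_0^{−1} = 6^{−1} = 11 (mod 13), so α_err = 9·11 = 99 ≡ 8 = α_2. Error position i = 2.
  Consistency check: S_2/S_1 = 7·3 = 21 ≡ 8 = α_err ✓ (single-error assumption holds).
Step 4: error magnitude e = S_0/v_2 = S_0·∏_{j≠2}(α_2 − α_j) = 6·6 = 36 ≡ 10 (mod 13).
Step 5: correct position 2: c_2 = r_2 − e = 6 − 10 ≡ 9 (mod 13). Hence c = [12, 9, 8, 5, 7].
  Check: interpolating c through the α_i gives m(x) = 3 + 4·x (degree < 2) with m(α_i) = c_i for every i, so c is indeed a codeword.


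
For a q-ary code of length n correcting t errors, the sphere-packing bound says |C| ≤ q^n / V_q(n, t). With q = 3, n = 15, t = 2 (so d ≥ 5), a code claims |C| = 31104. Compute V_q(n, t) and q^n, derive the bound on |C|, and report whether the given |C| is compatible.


V_q(n, t) = 451, q^n = 14348907, Hamming bound = 31815, |C| = 31104 ≤ bound (satisfied).

Step 1: Compute V_q(n, t) = Σ_{j=0}^2 C(n, j) (q−1)^j.
  j = 0: C(15,0)·(2)^0 = 1·1 = 1.
  j = 1: C(15,1)·(2)^1 = 15·2 = 30.
  j = 2: C(15,2)·(2)^2 = 105·4 = 420.
  V_q(n, t) = 1 + 30 + 420 = 451.
Step 2: q^n = 3^15 = 14348907.
Step 3: Hamming bound ⌊q^n / V_q(n,t)⌋ = ⌊14348907/451⌋ = 31815.
Step 4: Compare |C| = 31104 to 31815: satisfied.
The claimed |C| lies below the Hamming bound.


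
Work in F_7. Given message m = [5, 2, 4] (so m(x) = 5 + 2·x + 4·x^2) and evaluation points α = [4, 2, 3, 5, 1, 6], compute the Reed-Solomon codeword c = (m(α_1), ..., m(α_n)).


c = [0, 4, 5, 3, 4, 0]

Message polynomial: m(x) = 5 + 2·x + 4·x^2 (mod 7).
For each evaluation point α_i, compute m(α_i) mod 7:
  α_1 = 4: Horner steps 4 → 4 → 0, so m(4) = 0.
  α_2 = 2: Horner steps 4 → 3 → 4, so m(2) = 4.
  α_3 = 3: Horner steps 4 → 0 → 5, so m(3) = 5.
  α_4 = 5: Horner steps 4 → 1 → 3, so m(5) = 3.
  α_5 = 1: Horner steps 4 → 6 → 4, so m(1) = 4.
  α_6 = 6: Horner steps 4 → 5 → 0, so m(6) = 0.
Codeword c = [0, 4, 5, 3, 4, 0] ∈ F_7^6.


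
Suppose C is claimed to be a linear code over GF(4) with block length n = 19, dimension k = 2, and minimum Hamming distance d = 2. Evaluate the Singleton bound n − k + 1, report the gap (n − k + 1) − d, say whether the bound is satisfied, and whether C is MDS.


Singleton RHS = n − k + 1 = 18, slack = 16, bound satisfied, not MDS.

Singleton bound: d ≤ n − k + 1.
Here n = 19, k = 2, so n − k + 1 = 18.
Given d = 2, check d ≤ 18: YES.
Slack = (n − k + 1) − d = 16.
The code is NOT MDS (slack = 16 > 0).
Description: the claimed parameters are [19, 2, 2]_4; such a code would be non-MDS.


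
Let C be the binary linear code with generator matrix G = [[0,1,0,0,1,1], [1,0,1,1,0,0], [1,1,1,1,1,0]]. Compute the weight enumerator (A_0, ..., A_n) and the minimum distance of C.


Weight distribution: A_0 = 1, A_1 = 1, A_2 = 1, A_3 = 2, A_4 = 1, A_5 = 1, A_6 = 1. Minimum distance d = 1.

Enumerate all 2^3 = 8 messages m ∈ F_2^3.
For each, compute codeword c = mG in F_2^6, then tally its weight.
  m = 000 → c = 000000, weight = 0.
  m = 100 → c = 010011, weight = 3.
  m = 010 → c = 101100, weight = 3.
  m = 110 → c = 111111, weight = 6.
  m = 001 → c = 111110, weight = 5.
  m = 101 → c = 101101, weight = 4.
  m = 011 → c = 010010, weight = 2.
  m = 111 → c = 000001, weight = 1.
Tally weights:
  weight 0: 1 codewords.
  weight 1: 1 codewords.
  weight 2: 1 codewords.
  weight 3: 2 codewords.
  weight 4: 1 codewords.
  weight 5: 1 codewords.
  weight 6: 1 codewords.
Minimum distance d = smallest w > 0 with A_w > 0 = 1.
Sanity: Σ A_w = 8 = 2^3 = 8 ✓.


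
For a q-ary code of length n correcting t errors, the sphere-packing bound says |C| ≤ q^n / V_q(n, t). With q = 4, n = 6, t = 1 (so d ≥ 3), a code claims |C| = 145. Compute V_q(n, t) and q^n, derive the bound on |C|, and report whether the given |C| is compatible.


V_q(n, t) = 19, q^n = 4096, Hamming bound = 215, |C| = 145 ≤ bound (satisfied).

Step 1: Compute V_q(n, t) = Σ_{j=0}^1 C(n, j) (q−1)^j.
  j = 0: C(6,0)·(3)^0 = 1·1 = 1.
  j = 1: C(6,1)·(3)^1 = 6·3 = 18.
  V_q(n, t) = 1 + 18 = 19.
Step 2: q^n = 4^6 = 4096.
Step 3: Hamming bound ⌊q^n / V_q(n,t)⌋ = ⌊4096/19⌋ = 215.
Step 4: Compare |C| = 145 to 215: satisfied.
The claimed |C| lies below the Hamming bound.
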